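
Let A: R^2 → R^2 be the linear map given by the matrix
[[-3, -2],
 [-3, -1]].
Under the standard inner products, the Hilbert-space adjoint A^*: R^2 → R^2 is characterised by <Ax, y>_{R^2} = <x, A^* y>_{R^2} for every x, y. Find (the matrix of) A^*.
A^* = A^T =
[[-3, -3],
 [-2, -1]]

For real matrices with standard dot products, the defining identity <Ax, y> = <x, A^* y> gives (Ax)^T y = x^T (A^*) y, i.e. x^T A^T y = x^T (A^*) y. Since this holds for all x, y, we must have A^* = A^T. Therefore
A^* =
[[-3, -3],
 [-2, -1]].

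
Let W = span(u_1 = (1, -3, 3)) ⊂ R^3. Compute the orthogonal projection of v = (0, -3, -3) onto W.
proj_W(v) = (0, 0, 0)

Set up U = [u_1 | ... | u_1] ∈ R^(3×1). The projector onto W = col(U) is P = U (U^T U)^(-1) U^T.
Compute U^T U =
  [19],
and U^T v = (0).
Solve U^T U · c = U^T v for the coefficients: c = (0). The projection is proj_W(v) = U c.
Check: (v - proj_W(v)) · u_1 = 0  (should be 0).
Result: proj_W(v) = (0, 0, 0).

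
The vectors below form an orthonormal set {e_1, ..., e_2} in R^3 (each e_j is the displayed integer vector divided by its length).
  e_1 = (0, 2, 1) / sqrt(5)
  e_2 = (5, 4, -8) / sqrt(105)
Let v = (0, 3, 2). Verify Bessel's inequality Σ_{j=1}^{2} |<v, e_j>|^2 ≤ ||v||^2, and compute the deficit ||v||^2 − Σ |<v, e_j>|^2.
Σ |<v, e_j>|^2 = 272/21; ||v||^2 = 13; deficit = 1/21

Write each e_j = u_j / sqrt(<u_j, u_j>) where u_j is the displayed integer vector. Then <v, e_j> = <v, u_j> / sqrt(<u_j, u_j>), so |<v, e_j>|^2 = <v, u_j>^2 / <u_j, u_j>.
Coefficients: <v, e_1> = 8/sqrt(5), <v, e_2> = -4/sqrt(105).
Square and sum: Σ |<v, e_j>|^2 = 272/21.
Compute ||v||^2 = v·v = 13.
Deficit = 13 − 272/21 = 1/21 ≥ 0, confirming Bessel's inequality. (The deficit equals ||v − Σ <v,e_j> e_j||^2, the squared distance from v to span{e_j}.)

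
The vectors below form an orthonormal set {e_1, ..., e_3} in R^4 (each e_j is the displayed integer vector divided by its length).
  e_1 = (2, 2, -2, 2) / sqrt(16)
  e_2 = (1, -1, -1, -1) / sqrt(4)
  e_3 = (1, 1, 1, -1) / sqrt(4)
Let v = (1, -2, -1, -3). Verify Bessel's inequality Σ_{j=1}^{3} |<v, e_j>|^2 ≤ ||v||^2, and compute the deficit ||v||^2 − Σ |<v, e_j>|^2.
Σ |<v, e_j>|^2 = 59/4; ||v||^2 = 15; deficit = 1/4

Write each e_j = u_j / sqrt(<u_j, u_j>) where u_j is the displayed integer vector. Then <v, e_j> = <v, u_j> / sqrt(<u_j, u_j>), so |<v, e_j>|^2 = <v, u_j>^2 / <u_j, u_j>.
Coefficients: <v, e_1> = -6/sqrt(16), <v, e_2> = 7/sqrt(4), <v, e_3> = 1/sqrt(4).
Square and sum: Σ |<v, e_j>|^2 = 59/4.
Compute ||v||^2 = v·v = 15.
Deficit = 15 − 59/4 = 1/4 ≥ 0, confirming Bessel's inequality. (The deficit equals ||v − Σ <v,e_j> e_j||^2, the squared distance from v to span{e_j}.)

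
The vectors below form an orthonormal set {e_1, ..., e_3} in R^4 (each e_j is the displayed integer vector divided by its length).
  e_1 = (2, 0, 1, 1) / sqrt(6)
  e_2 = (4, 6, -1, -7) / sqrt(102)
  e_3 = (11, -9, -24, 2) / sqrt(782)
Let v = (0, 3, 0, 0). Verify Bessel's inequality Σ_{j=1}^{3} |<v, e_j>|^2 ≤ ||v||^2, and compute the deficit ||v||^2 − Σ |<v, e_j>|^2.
Σ |<v, e_j>|^2 = 189/46; ||v||^2 = 9; deficit = 225/46

Write each e_j = u_j / sqrt(<u_j, u_j>) where u_j is the displayed integer vector. Then <v, e_j> = <v, u_j> / sqrt(<u_j, u_j>), so |<v, e_j>|^2 = <v, u_j>^2 / <u_j, u_j>.
Coefficients: <v, e_1> = 0/sqrt(6), <v, e_2> = 18/sqrt(102), <v, e_3> = -27/sqrt(782).
Square and sum: Σ |<v, e_j>|^2 = 189/46.
Compute ||v||^2 = v·v = 9.
Deficit = 9 − 189/46 = 225/46 ≥ 0, confirming Bessel's inequality. (The deficit equals ||v − Σ <v,e_j> e_j||^2, the squared distance from v to span{e_j}.)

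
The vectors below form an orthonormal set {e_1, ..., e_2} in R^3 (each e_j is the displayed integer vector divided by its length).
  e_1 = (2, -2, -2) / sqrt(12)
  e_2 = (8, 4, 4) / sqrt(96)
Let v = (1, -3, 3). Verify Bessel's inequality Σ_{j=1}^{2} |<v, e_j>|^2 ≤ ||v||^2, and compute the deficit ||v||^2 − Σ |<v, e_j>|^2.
Σ |<v, e_j>|^2 = 1; ||v||^2 = 19; deficit = 18

Write each e_j = u_j / sqrt(<u_j, u_j>) where u_j is the displayed integer vector. Then <v, e_j> = <v, u_j> / sqrt(<u_j, u_j>), so |<v, e_j>|^2 = <v, u_j>^2 / <u_j, u_j>.
Coefficients: <v, e_1> = 2/sqrt(12), <v, e_2> = 8/sqrt(96).
Square and sum: Σ |<v, e_j>|^2 = 1.
Compute ||v||^2 = v·v = 19.
Deficit = 19 − 1 = 18 ≥ 0, confirming Bessel's inequality. (The deficit equals ||v − Σ <v,e_j> e_j||^2, the squared distance from v to span{e_j}.)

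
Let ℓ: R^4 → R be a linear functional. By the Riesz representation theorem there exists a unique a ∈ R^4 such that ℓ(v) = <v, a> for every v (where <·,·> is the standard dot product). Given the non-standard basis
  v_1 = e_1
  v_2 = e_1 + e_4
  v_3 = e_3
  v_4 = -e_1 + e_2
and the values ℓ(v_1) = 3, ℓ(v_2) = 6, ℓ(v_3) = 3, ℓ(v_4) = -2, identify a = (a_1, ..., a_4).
a = (3, 1, 3, 3)

Write a = (a_1, ..., a_4) in the standard basis. For each basis vector v_i, ℓ(v_i) = <v_i, a> is a linear equation in the a_j's. Collect the n equations into a matrix system V a = ℓ, where row i of V is v_i (expressed in the standard basis). Since V is invertible (lower-triangular with 1s on the diagonal, up to permutation), solve by back-substitution:
  V =
[[1, 0, 0, 0],
 [1, 0, 0, 1],
 [0, 0, 1, 0],
 [-1, 1, 0, 0]]
  V a = (3, 6, 3, -2)
Solving gives a = (3, 1, 3, 3).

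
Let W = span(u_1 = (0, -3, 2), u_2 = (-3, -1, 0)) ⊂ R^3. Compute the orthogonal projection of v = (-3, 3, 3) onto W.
proj_W(v) = (-261/121, 57/121, -96/121)

Set up U = [u_1 | ... | u_2] ∈ R^(3×2). The projector onto W = col(U) is P = U (U^T U)^(-1) U^T.
Compute U^T U =
  [13, 3]
  [3, 10],
and U^T v = (-3, 6).
Solve U^T U · c = U^T v for the coefficients: c = (-48/121, 87/121). The projection is proj_W(v) = U c.
Check: (v - proj_W(v)) · u_1 = 0  (should be 0).
Check: (v - proj_W(v)) · u_2 = 0  (should be 0).
Result: proj_W(v) = (-261/121, 57/121, -96/121).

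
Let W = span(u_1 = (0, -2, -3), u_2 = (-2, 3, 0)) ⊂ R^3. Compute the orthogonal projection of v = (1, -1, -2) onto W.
proj_W(v) = (34/133, -199/133, -222/133)

Set up U = [u_1 | ... | u_2] ∈ R^(3×2). The projector onto W = col(U) is P = U (U^T U)^(-1) U^T.
Compute U^T U =
  [13, -6]
  [-6, 13],
and U^T v = (8, -5).
Solve U^T U · c = U^T v for the coefficients: c = (74/133, -17/133). The projection is proj_W(v) = U c.
Check: (v - proj_W(v)) · u_1 = 0  (should be 0).
Check: (v - proj_W(v)) · u_2 = 0  (should be 0).
Result: proj_W(v) = (34/133, -199/133, -222/133).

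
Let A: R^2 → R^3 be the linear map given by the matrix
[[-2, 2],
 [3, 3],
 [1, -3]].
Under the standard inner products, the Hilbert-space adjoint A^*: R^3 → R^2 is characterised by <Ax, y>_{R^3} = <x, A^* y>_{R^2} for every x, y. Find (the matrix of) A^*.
A^* = A^T =
[[-2, 3, 1],
 [2, 3, -3]]

For real matrices with standard dot products, the defining identity <Ax, y> = <x, A^* y> gives (Ax)^T y = x^T (A^*) y, i.e. x^T A^T y = x^T (A^*) y. Since this holds for all x, y, we must have A^* = A^T. Therefore
A^* =
[[-2, 3, 1],
 [2, 3, -3]].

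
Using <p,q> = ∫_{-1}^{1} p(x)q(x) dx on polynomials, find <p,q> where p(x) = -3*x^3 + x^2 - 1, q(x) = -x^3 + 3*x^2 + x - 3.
<p,q> = 20/7

Expand the product: p(x)·q(x) = 3*x^6 - 10*x^5 + 11*x^3 - 6*x^2 - x + 3.
∫_{-1}^{1} of each monomial x^k gives [2/(k+1) if k even, 0 if k odd]. Integrating term-by-term (or equivalently evaluating the antiderivative F(x) = 3*x^7/7 - 5*x^6/3 + 11*x^4/4 - 2*x^3 - x^2/2 + 3*x at the endpoints):
  F(1) − F(−1) = 169/84 − (-71/84) = 20/7.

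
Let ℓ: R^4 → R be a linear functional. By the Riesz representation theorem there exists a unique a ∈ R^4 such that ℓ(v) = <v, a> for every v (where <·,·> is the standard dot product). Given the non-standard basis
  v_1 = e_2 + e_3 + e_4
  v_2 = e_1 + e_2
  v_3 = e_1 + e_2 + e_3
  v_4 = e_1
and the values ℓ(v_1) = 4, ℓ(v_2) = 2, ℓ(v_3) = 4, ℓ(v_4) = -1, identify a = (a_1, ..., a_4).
a = (-1, 3, 2, -1)

Write a = (a_1, ..., a_4) in the standard basis. For each basis vector v_i, ℓ(v_i) = <v_i, a> is a linear equation in the a_j's. Collect the n equations into a matrix system V a = ℓ, where row i of V is v_i (expressed in the standard basis). Since V is invertible (lower-triangular with 1s on the diagonal, up to permutation), solve by back-substitution:
  V =
[[0, 1, 1, 1],
 [1, 1, 0, 0],
 [1, 1, 1, 0],
 [1, 0, 0, 0]]
  V a = (4, 2, 4, -1)
Solving gives a = (-1, 3, 2, -1).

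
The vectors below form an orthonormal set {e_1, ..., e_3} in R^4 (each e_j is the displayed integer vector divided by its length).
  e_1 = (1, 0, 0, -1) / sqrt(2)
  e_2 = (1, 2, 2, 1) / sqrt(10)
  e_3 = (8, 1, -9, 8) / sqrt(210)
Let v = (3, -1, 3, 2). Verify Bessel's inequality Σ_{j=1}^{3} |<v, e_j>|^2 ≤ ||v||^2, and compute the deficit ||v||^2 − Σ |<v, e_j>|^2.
Σ |<v, e_j>|^2 = 65/7; ||v||^2 = 23; deficit = 96/7

Write each e_j = u_j / sqrt(<u_j, u_j>) where u_j is the displayed integer vector. Then <v, e_j> = <v, u_j> / sqrt(<u_j, u_j>), so |<v, e_j>|^2 = <v, u_j>^2 / <u_j, u_j>.
Coefficients: <v, e_1> = 1/sqrt(2), <v, e_2> = 9/sqrt(10), <v, e_3> = 12/sqrt(210).
Square and sum: Σ |<v, e_j>|^2 = 65/7.
Compute ||v||^2 = v·v = 23.
Deficit = 23 − 65/7 = 96/7 ≥ 0, confirming Bessel's inequality. (The deficit equals ||v − Σ <v,e_j> e_j||^2, the squared distance from v to span{e_j}.)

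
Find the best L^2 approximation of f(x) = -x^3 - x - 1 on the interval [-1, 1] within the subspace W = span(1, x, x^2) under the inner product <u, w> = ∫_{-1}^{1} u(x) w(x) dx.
g(x) = -8*x/5 - 1

The best approximation g ∈ W is the orthogonal projection of f onto W. Writing g = a_0 + a_1 x + a_2 x^2, the coefficients solve the normal equations G · a = b where
  G_{ij} = <φ_i, φ_j> and b_i = <f, φ_i>, with φ_0 = 1, φ_1 = x, φ_2 = x^2.
G =
  [2, 0, 2/3]
  [0, 2/3, 0]
  [2/3, 0, 2/5],
b = (-2, -16/15, -2/3).
Solving gives a_0 = -1, a_1 = -8/5, a_2 = 0, so
  g(x) = -8*x/5 - 1.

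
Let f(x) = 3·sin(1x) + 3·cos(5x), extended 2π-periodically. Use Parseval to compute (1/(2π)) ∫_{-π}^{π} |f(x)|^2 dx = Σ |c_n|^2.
Σ |c_n|^2 = 9

Expand |f|^2 and use orthogonality of {sin(nx), cos(mx)} on [-π, π]:
  ∫_{-π}^{π} sin(nx)^2 dx = π, ∫ cos(mx)^2 dx = π, and cross terms integrate to 0.
So ∫_{-π}^{π} f(x)^2 dx = 3^2 · π + 3^2 · π = (9 + 9)π.
Divide by 2π: (9 + 9)/2 = 9.
By Parseval, this equals Σ |c_n|^2.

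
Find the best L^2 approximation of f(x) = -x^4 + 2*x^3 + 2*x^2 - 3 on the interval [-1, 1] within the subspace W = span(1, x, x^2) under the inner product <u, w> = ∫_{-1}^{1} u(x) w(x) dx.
g(x) = 8*x^2/7 + 6*x/5 - 102/35

The best approximation g ∈ W is the orthogonal projection of f onto W. Writing g = a_0 + a_1 x + a_2 x^2, the coefficients solve the normal equations G · a = b where
  G_{ij} = <φ_i, φ_j> and b_i = <f, φ_i>, with φ_0 = 1, φ_1 = x, φ_2 = x^2.
G =
  [2, 0, 2/3]
  [0, 2/3, 0]
  [2/3, 0, 2/5],
b = (-76/15, 4/5, -52/35).
Solving gives a_0 = -102/35, a_1 = 6/5, a_2 = 8/7, so
  g(x) = 8*x^2/7 + 6*x/5 - 102/35.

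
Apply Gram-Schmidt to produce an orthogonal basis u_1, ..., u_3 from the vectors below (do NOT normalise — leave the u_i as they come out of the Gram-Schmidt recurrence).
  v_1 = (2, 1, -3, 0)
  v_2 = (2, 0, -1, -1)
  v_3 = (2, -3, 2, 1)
Orthogonal basis:
  u_1 = (2, 1, -3, 0)
  u_2 = (1, -1/2, 1/2, -1)
  u_3 = (46/35, -68/35, 8/35, 12/5)

Apply the Gram-Schmidt recurrence
  u_1 = v_1
  u_i = v_i − Σ_{j<i} ((v_i · u_j) / (u_j · u_j)) · u_j.

Step by step this gives:
  u_1 = (2, 1, -3, 0)
  u_2 = (1, -1/2, 1/2, -1)
  u_3 = (46/35, -68/35, 8/35, 12/5)

Orthogonality check:
  u_2 · u_1 = 0 (should be 0)
  u_3 · u_1 = 0 (should be 0)
  u_3 · u_2 = 0 (should be 0)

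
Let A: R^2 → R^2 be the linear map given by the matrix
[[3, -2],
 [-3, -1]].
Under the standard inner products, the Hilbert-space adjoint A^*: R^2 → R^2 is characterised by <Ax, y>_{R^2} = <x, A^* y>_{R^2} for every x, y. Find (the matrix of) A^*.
A^* = A^T =
[[3, -3],
 [-2, -1]]

For real matrices with standard dot products, the defining identity <Ax, y> = <x, A^* y> gives (Ax)^T y = x^T (A^*) y, i.e. x^T A^T y = x^T (A^*) y. Since this holds for all x, y, we must have A^* = A^T. Therefore
A^* =
[[3, -3],
 [-2, -1]].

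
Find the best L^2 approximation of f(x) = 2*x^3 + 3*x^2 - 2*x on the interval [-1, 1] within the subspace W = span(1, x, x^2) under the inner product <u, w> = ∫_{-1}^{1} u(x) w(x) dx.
g(x) = 3*x^2 - 4*x/5

The best approximation g ∈ W is the orthogonal projection of f onto W. Writing g = a_0 + a_1 x + a_2 x^2, the coefficients solve the normal equations G · a = b where
  G_{ij} = <φ_i, φ_j> and b_i = <f, φ_i>, with φ_0 = 1, φ_1 = x, φ_2 = x^2.
G =
  [2, 0, 2/3]
  [0, 2/3, 0]
  [2/3, 0, 2/5],
b = (2, -8/15, 6/5).
Solving gives a_0 = 0, a_1 = -4/5, a_2 = 3, so
  g(x) = 3*x^2 - 4*x/5.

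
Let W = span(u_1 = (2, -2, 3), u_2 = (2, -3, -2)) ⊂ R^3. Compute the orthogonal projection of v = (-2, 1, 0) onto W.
proj_W(v) = (-26/21, 433/273, -32/273)

Set up U = [u_1 | ... | u_2] ∈ R^(3×2). The projector onto W = col(U) is P = U (U^T U)^(-1) U^T.
Compute U^T U =
  [17, 4]
  [4, 17],
and U^T v = (-6, -7).
Solve U^T U · c = U^T v for the coefficients: c = (-74/273, -95/273). The projection is proj_W(v) = U c.
Check: (v - proj_W(v)) · u_1 = 0  (should be 0).
Check: (v - proj_W(v)) · u_2 = 0  (should be 0).
Result: proj_W(v) = (-26/21, 433/273, -32/273).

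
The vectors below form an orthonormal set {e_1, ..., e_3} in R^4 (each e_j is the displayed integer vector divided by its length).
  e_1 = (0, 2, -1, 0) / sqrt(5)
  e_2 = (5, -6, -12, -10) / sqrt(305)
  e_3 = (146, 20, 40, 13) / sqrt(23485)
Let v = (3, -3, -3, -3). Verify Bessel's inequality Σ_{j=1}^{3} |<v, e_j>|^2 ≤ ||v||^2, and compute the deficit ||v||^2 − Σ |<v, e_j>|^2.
Σ |<v, e_j>|^2 = 13851/385; ||v||^2 = 36; deficit = 9/385

Write each e_j = u_j / sqrt(<u_j, u_j>) where u_j is the displayed integer vector. Then <v, e_j> = <v, u_j> / sqrt(<u_j, u_j>), so |<v, e_j>|^2 = <v, u_j>^2 / <u_j, u_j>.
Coefficients: <v, e_1> = -3/sqrt(5), <v, e_2> = 99/sqrt(305), <v, e_3> = 219/sqrt(23485).
Square and sum: Σ |<v, e_j>|^2 = 13851/385.
Compute ||v||^2 = v·v = 36.
Deficit = 36 − 13851/385 = 9/385 ≥ 0, confirming Bessel's inequality. (The deficit equals ||v − Σ <v,e_j> e_j||^2, the squared distance from v to span{e_j}.)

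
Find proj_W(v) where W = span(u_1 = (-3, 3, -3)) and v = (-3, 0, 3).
proj_W(v) = (0, 0, 0)

Set up U = [u_1 | ... | u_1] ∈ R^(3×1). The projector onto W = col(U) is P = U (U^T U)^(-1) U^T.
Compute U^T U =
  [27],
and U^T v = (0).
Solve U^T U · c = U^T v for the coefficients: c = (0). The projection is proj_W(v) = U c.
Check: (v - proj_W(v)) · u_1 = 0  (should be 0).
Result: proj_W(v) = (0, 0, 0).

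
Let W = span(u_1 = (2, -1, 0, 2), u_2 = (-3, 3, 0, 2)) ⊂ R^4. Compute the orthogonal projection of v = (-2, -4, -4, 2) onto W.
proj_W(v) = (150/173, -72/173, 0, 160/173)

Set up U = [u_1 | ... | u_2] ∈ R^(4×2). The projector onto W = col(U) is P = U (U^T U)^(-1) U^T.
Compute U^T U =
  [9, -5]
  [-5, 22],
and U^T v = (4, -2).
Solve U^T U · c = U^T v for the coefficients: c = (78/173, 2/173). The projection is proj_W(v) = U c.
Check: (v - proj_W(v)) · u_1 = 0  (should be 0).
Check: (v - proj_W(v)) · u_2 = 0  (should be 0).
Result: proj_W(v) = (150/173, -72/173, 0, 160/173).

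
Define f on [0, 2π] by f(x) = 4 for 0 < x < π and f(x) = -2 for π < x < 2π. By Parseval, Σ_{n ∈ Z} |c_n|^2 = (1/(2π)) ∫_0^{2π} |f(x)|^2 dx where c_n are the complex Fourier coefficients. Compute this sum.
Σ |c_n|^2 = 10

Parseval equates the L^2 energy of f (normalised by 1/(2π)) with the ℓ^2 sum of its Fourier coefficients: (1/(2π)) ∫_0^{2π} |f|^2 = Σ |c_n|^2.
Compute the left side: (1/(2π)) [∫_0^π 4^2 dx + ∫_π^{2π} (-2)^2 dx] = (1/(2π)) · (16π + 4π) = (16 + 4)/2 = 10.
So Σ_{n ∈ Z} |c_n|^2 = 10.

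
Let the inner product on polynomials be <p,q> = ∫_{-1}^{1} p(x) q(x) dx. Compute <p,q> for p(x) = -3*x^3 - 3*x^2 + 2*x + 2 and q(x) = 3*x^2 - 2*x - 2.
<p,q> = -58/15

Expand the product: p(x)·q(x) = -9*x^5 - 3*x^4 + 18*x^3 + 8*x^2 - 8*x - 4.
∫_{-1}^{1} of each monomial x^k gives [2/(k+1) if k even, 0 if k odd]. Integrating term-by-term (or equivalently evaluating the antiderivative F(x) = -3*x^6/2 - 3*x^5/5 + 9*x^4/2 + 8*x^3/3 - 4*x^2 - 4*x at the endpoints):
  F(1) − F(−1) = -44/15 − (14/15) = -58/15.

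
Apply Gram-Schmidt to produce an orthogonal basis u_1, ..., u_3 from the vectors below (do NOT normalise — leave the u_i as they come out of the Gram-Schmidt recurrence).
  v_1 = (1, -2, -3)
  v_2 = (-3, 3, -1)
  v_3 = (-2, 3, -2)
Orthogonal basis:
  u_1 = (1, -2, -3)
  u_2 = (-18/7, 15/7, -16/7)
  u_3 = (77/115, 14/23, -21/115)

Apply the Gram-Schmidt recurrence
  u_1 = v_1
  u_i = v_i − Σ_{j<i} ((v_i · u_j) / (u_j · u_j)) · u_j.

Step by step this gives:
  u_1 = (1, -2, -3)
  u_2 = (-18/7, 15/7, -16/7)
  u_3 = (77/115, 14/23, -21/115)

Orthogonality check:
  u_2 · u_1 = 0 (should be 0)
  u_3 · u_1 = 0 (should be 0)
  u_3 · u_2 = 0 (should be 0)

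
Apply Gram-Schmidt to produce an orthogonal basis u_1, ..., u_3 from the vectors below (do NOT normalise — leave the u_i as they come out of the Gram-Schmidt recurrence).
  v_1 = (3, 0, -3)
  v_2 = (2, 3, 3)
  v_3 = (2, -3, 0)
Orthogonal basis:
  u_1 = (3, 0, -3)
  u_2 = (5/2, 3, 5/2)
  u_3 = (63/43, -105/43, 63/43)

Apply the Gram-Schmidt recurrence
  u_1 = v_1
  u_i = v_i − Σ_{j<i} ((v_i · u_j) / (u_j · u_j)) · u_j.

Step by step this gives:
  u_1 = (3, 0, -3)
  u_2 = (5/2, 3, 5/2)
  u_3 = (63/43, -105/43, 63/43)

Orthogonality check:
  u_2 · u_1 = 0 (should be 0)
  u_3 · u_1 = 0 (should be 0)
  u_3 · u_2 = 0 (should be 0)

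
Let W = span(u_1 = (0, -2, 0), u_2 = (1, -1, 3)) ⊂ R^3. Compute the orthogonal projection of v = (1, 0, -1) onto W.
proj_W(v) = (-1/5, 0, -3/5)

Set up U = [u_1 | ... | u_2] ∈ R^(3×2). The projector onto W = col(U) is P = U (U^T U)^(-1) U^T.
Compute U^T U =
  [4, 2]
  [2, 11],
and U^T v = (0, -2).
Solve U^T U · c = U^T v for the coefficients: c = (1/10, -1/5). The projection is proj_W(v) = U c.
Check: (v - proj_W(v)) · u_1 = 0  (should be 0).
Check: (v - proj_W(v)) · u_2 = 0  (should be 0).
Result: proj_W(v) = (-1/5, 0, -3/5).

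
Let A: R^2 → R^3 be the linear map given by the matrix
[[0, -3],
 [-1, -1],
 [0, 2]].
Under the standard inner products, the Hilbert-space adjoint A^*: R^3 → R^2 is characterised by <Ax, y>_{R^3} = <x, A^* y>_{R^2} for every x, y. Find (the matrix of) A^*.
A^* = A^T =
[[0, -1, 0],
 [-3, -1, 2]]

For real matrices with standard dot products, the defining identity <Ax, y> = <x, A^* y> gives (Ax)^T y = x^T (A^*) y, i.e. x^T A^T y = x^T (A^*) y. Since this holds for all x, y, we must have A^* = A^T. Therefore
A^* =
[[0, -1, 0],
 [-3, -1, 2]].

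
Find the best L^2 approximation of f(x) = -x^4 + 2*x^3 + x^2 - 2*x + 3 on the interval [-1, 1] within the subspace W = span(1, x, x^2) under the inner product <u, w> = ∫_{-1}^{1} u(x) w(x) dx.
g(x) = x^2/7 - 4*x/5 + 108/35

The best approximation g ∈ W is the orthogonal projection of f onto W. Writing g = a_0 + a_1 x + a_2 x^2, the coefficients solve the normal equations G · a = b where
  G_{ij} = <φ_i, φ_j> and b_i = <f, φ_i>, with φ_0 = 1, φ_1 = x, φ_2 = x^2.
G =
  [2, 0, 2/3]
  [0, 2/3, 0]
  [2/3, 0, 2/5],
b = (94/15, -8/15, 74/35).
Solving gives a_0 = 108/35, a_1 = -4/5, a_2 = 1/7, so
  g(x) = x^2/7 - 4*x/5 + 108/35.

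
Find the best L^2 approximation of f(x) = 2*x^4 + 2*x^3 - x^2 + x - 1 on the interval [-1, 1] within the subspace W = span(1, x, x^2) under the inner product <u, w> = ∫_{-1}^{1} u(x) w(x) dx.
g(x) = 5*x^2/7 + 11*x/5 - 41/35

The best approximation g ∈ W is the orthogonal projection of f onto W. Writing g = a_0 + a_1 x + a_2 x^2, the coefficients solve the normal equations G · a = b where
  G_{ij} = <φ_i, φ_j> and b_i = <f, φ_i>, with φ_0 = 1, φ_1 = x, φ_2 = x^2.
G =
  [2, 0, 2/3]
  [0, 2/3, 0]
  [2/3, 0, 2/5],
b = (-28/15, 22/15, -52/105).
Solving gives a_0 = -41/35, a_1 = 11/5, a_2 = 5/7, so
  g(x) = 5*x^2/7 + 11*x/5 - 41/35.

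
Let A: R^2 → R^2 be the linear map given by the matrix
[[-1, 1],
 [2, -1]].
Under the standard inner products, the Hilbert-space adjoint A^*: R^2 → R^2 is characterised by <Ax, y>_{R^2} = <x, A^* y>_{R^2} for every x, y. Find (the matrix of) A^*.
A^* = A^T =
[[-1, 2],
 [1, -1]]

For real matrices with standard dot products, the defining identity <Ax, y> = <x, A^* y> gives (Ax)^T y = x^T (A^*) y, i.e. x^T A^T y = x^T (A^*) y. Since this holds for all x, y, we must have A^* = A^T. Therefore
A^* =
[[-1, 2],
 [1, -1]].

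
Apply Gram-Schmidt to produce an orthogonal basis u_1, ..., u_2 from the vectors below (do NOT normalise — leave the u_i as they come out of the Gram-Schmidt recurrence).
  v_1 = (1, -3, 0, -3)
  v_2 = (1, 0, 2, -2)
Orthogonal basis:
  u_1 = (1, -3, 0, -3)
  u_2 = (12/19, 21/19, 2, -17/19)

Apply the Gram-Schmidt recurrence
  u_1 = v_1
  u_i = v_i − Σ_{j<i} ((v_i · u_j) / (u_j · u_j)) · u_j.

Step by step this gives:
  u_1 = (1, -3, 0, -3)
  u_2 = (12/19, 21/19, 2, -17/19)

Orthogonality check:
  u_2 · u_1 = 0 (should be 0)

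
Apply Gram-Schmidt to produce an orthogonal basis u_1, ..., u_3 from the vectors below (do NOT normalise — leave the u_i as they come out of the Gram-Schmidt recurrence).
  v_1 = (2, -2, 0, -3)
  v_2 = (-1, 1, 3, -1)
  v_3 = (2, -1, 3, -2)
Orthogonal basis:
  u_1 = (2, -2, 0, -3)
  u_2 = (-15/17, 15/17, 3, -20/17)
  u_3 = (250/203, -47/203, 165/203, 198/203)

Apply the Gram-Schmidt recurrence
  u_1 = v_1
  u_i = v_i − Σ_{j<i} ((v_i · u_j) / (u_j · u_j)) · u_j.

Step by step this gives:
  u_1 = (2, -2, 0, -3)
  u_2 = (-15/17, 15/17, 3, -20/17)
  u_3 = (250/203, -47/203, 165/203, 198/203)

Orthogonality check:
  u_2 · u_1 = 0 (should be 0)
  u_3 · u_1 = 0 (should be 0)
  u_3 · u_2 = 0 (should be 0)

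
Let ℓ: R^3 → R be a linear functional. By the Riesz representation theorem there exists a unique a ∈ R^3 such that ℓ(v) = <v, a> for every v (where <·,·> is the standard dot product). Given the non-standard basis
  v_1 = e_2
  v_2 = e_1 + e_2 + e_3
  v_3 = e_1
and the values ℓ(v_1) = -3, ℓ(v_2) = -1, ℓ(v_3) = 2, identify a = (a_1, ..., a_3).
a = (2, -3, 0)

Write a = (a_1, ..., a_3) in the standard basis. For each basis vector v_i, ℓ(v_i) = <v_i, a> is a linear equation in the a_j's. Collect the n equations into a matrix system V a = ℓ, where row i of V is v_i (expressed in the standard basis). Since V is invertible (lower-triangular with 1s on the diagonal, up to permutation), solve by back-substitution:
  V =
[[0, 1, 0],
 [1, 1, 1],
 [1, 0, 0]]
  V a = (-3, -1, 2)
Solving gives a = (2, -3, 0).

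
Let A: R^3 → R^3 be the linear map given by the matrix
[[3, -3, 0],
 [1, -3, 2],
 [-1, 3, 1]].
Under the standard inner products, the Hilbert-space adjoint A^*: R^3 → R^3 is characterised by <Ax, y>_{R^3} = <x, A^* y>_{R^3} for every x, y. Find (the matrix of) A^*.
A^* = A^T =
[[3, 1, -1],
 [-3, -3, 3],
 [0, 2, 1]]

For real matrices with standard dot products, the defining identity <Ax, y> = <x, A^* y> gives (Ax)^T y = x^T (A^*) y, i.e. x^T A^T y = x^T (A^*) y. Since this holds for all x, y, we must have A^* = A^T. Therefore
A^* =
[[3, 1, -1],
 [-3, -3, 3],
 [0, 2, 1]].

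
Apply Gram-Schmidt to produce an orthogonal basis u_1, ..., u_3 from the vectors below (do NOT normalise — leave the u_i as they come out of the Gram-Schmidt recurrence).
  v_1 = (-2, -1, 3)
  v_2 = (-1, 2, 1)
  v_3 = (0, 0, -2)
Orthogonal basis:
  u_1 = (-2, -1, 3)
  u_2 = (-4/7, 31/14, 5/14)
  u_3 = (-14/15, -2/15, -2/3)

Apply the Gram-Schmidt recurrence
  u_1 = v_1
  u_i = v_i − Σ_{j<i} ((v_i · u_j) / (u_j · u_j)) · u_j.

Step by step this gives:
  u_1 = (-2, -1, 3)
  u_2 = (-4/7, 31/14, 5/14)
  u_3 = (-14/15, -2/15, -2/3)

Orthogonality check:
  u_2 · u_1 = 0 (should be 0)
  u_3 · u_1 = 0 (should be 0)
  u_3 · u_2 = 0 (should be 0)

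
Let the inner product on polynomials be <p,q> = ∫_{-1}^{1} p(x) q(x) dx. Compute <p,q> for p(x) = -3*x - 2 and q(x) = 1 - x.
<p,q> = -2

Expand the product: p(x)·q(x) = 3*x^2 - x - 2.
∫_{-1}^{1} of each monomial x^k gives [2/(k+1) if k even, 0 if k odd]. Integrating term-by-term (or equivalently evaluating the antiderivative F(x) = x^3 - x^2/2 - 2*x at the endpoints):
  F(1) − F(−1) = -3/2 − (1/2) = -2.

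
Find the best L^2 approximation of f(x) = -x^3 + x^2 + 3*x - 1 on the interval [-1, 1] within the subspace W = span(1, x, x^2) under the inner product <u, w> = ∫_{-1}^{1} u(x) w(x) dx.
g(x) = x^2 + 12*x/5 - 1

The best approximation g ∈ W is the orthogonal projection of f onto W. Writing g = a_0 + a_1 x + a_2 x^2, the coefficients solve the normal equations G · a = b where
  G_{ij} = <φ_i, φ_j> and b_i = <f, φ_i>, with φ_0 = 1, φ_1 = x, φ_2 = x^2.
G =
  [2, 0, 2/3]
  [0, 2/3, 0]
  [2/3, 0, 2/5],
b = (-4/3, 8/5, -4/15).
Solving gives a_0 = -1, a_1 = 12/5, a_2 = 1, so
  g(x) = x^2 + 12*x/5 - 1.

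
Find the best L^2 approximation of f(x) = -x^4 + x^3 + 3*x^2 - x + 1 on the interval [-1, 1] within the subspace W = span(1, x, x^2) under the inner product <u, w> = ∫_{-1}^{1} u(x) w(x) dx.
g(x) = 15*x^2/7 - 2*x/5 + 38/35

The best approximation g ∈ W is the orthogonal projection of f onto W. Writing g = a_0 + a_1 x + a_2 x^2, the coefficients solve the normal equations G · a = b where
  G_{ij} = <φ_i, φ_j> and b_i = <f, φ_i>, with φ_0 = 1, φ_1 = x, φ_2 = x^2.
G =
  [2, 0, 2/3]
  [0, 2/3, 0]
  [2/3, 0, 2/5],
b = (18/5, -4/15, 166/105).
Solving gives a_0 = 38/35, a_1 = -2/5, a_2 = 15/7, so
  g(x) = 15*x^2/7 - 2*x/5 + 38/35.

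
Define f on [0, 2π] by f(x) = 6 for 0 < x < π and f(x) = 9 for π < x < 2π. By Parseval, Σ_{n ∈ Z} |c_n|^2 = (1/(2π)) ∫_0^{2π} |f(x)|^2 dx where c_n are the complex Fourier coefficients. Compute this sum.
Σ |c_n|^2 = 117/2

Parseval equates the L^2 energy of f (normalised by 1/(2π)) with the ℓ^2 sum of its Fourier coefficients: (1/(2π)) ∫_0^{2π} |f|^2 = Σ |c_n|^2.
Compute the left side: (1/(2π)) [∫_0^π 6^2 dx + ∫_π^{2π} 9^2 dx] = (1/(2π)) · (36π + 81π) = (36 + 81)/2 = 117/2.
So Σ_{n ∈ Z} |c_n|^2 = 117/2.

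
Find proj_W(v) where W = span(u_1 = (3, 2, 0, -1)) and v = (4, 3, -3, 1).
proj_W(v) = (51/14, 17/7, 0, -17/14)

Set up U = [u_1 | ... | u_1] ∈ R^(4×1). The projector onto W = col(U) is P = U (U^T U)^(-1) U^T.
Compute U^T U =
  [14],
and U^T v = (17).
Solve U^T U · c = U^T v for the coefficients: c = (17/14). The projection is proj_W(v) = U c.
Check: (v - proj_W(v)) · u_1 = 0  (should be 0).
Result: proj_W(v) = (51/14, 17/7, 0, -17/14).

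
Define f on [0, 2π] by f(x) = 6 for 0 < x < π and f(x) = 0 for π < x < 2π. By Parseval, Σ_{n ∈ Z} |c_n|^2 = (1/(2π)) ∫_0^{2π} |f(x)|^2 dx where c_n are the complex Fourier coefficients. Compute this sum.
Σ |c_n|^2 = 18

Parseval equates the L^2 energy of f (normalised by 1/(2π)) with the ℓ^2 sum of its Fourier coefficients: (1/(2π)) ∫_0^{2π} |f|^2 = Σ |c_n|^2.
Compute the left side: (1/(2π)) [∫_0^π 6^2 dx + ∫_π^{2π} 0^2 dx] = (1/(2π)) · (36π + 0π) = (36 + 0)/2 = 18.
So Σ_{n ∈ Z} |c_n|^2 = 18.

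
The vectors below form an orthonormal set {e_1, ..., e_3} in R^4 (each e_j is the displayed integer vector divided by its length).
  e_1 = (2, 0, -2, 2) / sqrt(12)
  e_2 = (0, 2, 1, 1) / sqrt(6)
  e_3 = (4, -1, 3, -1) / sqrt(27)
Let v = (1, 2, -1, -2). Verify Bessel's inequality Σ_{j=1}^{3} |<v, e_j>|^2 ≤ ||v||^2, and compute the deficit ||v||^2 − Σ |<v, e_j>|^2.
Σ |<v, e_j>|^2 = 11/54; ||v||^2 = 10; deficit = 529/54

Write each e_j = u_j / sqrt(<u_j, u_j>) where u_j is the displayed integer vector. Then <v, e_j> = <v, u_j> / sqrt(<u_j, u_j>), so |<v, e_j>|^2 = <v, u_j>^2 / <u_j, u_j>.
Coefficients: <v, e_1> = 0/sqrt(12), <v, e_2> = 1/sqrt(6), <v, e_3> = 1/sqrt(27).
Square and sum: Σ |<v, e_j>|^2 = 11/54.
Compute ||v||^2 = v·v = 10.
Deficit = 10 − 11/54 = 529/54 ≥ 0, confirming Bessel's inequality. (The deficit equals ||v − Σ <v,e_j> e_j||^2, the squared distance from v to span{e_j}.)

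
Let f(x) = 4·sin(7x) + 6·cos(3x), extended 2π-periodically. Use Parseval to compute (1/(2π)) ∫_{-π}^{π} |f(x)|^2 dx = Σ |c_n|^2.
Σ |c_n|^2 = 26

Expand |f|^2 and use orthogonality of {sin(nx), cos(mx)} on [-π, π]:
  ∫_{-π}^{π} sin(nx)^2 dx = π, ∫ cos(mx)^2 dx = π, and cross terms integrate to 0.
So ∫_{-π}^{π} f(x)^2 dx = 4^2 · π + 6^2 · π = (16 + 36)π.
Divide by 2π: (16 + 36)/2 = 26.
By Parseval, this equals Σ |c_n|^2.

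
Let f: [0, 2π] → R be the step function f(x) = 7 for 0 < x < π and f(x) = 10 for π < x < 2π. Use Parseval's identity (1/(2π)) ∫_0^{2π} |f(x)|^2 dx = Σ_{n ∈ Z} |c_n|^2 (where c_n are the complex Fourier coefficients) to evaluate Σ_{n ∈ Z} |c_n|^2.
Σ |c_n|^2 = 149/2

Parseval equates the L^2 energy of f (normalised by 1/(2π)) with the ℓ^2 sum of its Fourier coefficients: (1/(2π)) ∫_0^{2π} |f|^2 = Σ |c_n|^2.
Compute the left side: (1/(2π)) [∫_0^π 7^2 dx + ∫_π^{2π} 10^2 dx] = (1/(2π)) · (49π + 100π) = (49 + 100)/2 = 149/2.
So Σ_{n ∈ Z} |c_n|^2 = 149/2.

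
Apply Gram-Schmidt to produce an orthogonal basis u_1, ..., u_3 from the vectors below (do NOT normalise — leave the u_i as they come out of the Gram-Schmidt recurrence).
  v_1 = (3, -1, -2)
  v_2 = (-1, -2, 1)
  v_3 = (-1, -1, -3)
Orthogonal basis:
  u_1 = (3, -1, -2)
  u_2 = (-5/14, -31/14, 4/7)
  u_3 = (-9/5, -9/25, -63/25)

Apply the Gram-Schmidt recurrence
  u_1 = v_1
  u_i = v_i − Σ_{j<i} ((v_i · u_j) / (u_j · u_j)) · u_j.

Step by step this gives:
  u_1 = (3, -1, -2)
  u_2 = (-5/14, -31/14, 4/7)
  u_3 = (-9/5, -9/25, -63/25)

Orthogonality check:
  u_2 · u_1 = 0 (should be 0)
  u_3 · u_1 = 0 (should be 0)
  u_3 · u_2 = 0 (should be 0)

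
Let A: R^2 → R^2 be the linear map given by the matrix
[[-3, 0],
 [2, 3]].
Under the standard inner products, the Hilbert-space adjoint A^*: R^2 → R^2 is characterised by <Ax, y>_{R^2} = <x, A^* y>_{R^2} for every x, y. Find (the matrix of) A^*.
A^* = A^T =
[[-3, 2],
 [0, 3]]

For real matrices with standard dot products, the defining identity <Ax, y> = <x, A^* y> gives (Ax)^T y = x^T (A^*) y, i.e. x^T A^T y = x^T (A^*) y. Since this holds for all x, y, we must have A^* = A^T. Therefore
A^* =
[[-3, 2],
 [0, 3]].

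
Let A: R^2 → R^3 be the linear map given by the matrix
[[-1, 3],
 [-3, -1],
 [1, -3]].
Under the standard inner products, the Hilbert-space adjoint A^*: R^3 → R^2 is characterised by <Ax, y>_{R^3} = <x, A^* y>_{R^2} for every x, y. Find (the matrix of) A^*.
A^* = A^T =
[[-1, -3, 1],
 [3, -1, -3]]

For real matrices with standard dot products, the defining identity <Ax, y> = <x, A^* y> gives (Ax)^T y = x^T (A^*) y, i.e. x^T A^T y = x^T (A^*) y. Since this holds for all x, y, we must have A^* = A^T. Therefore
A^* =
[[-1, -3, 1],
 [3, -1, -3]].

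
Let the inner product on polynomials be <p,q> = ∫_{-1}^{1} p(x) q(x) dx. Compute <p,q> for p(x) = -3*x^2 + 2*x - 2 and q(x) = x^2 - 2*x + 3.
<p,q> = -116/5

Expand the product: p(x)·q(x) = -3*x^4 + 8*x^3 - 15*x^2 + 10*x - 6.
∫_{-1}^{1} of each monomial x^k gives [2/(k+1) if k even, 0 if k odd]. Integrating term-by-term (or equivalently evaluating the antiderivative F(x) = -3*x^5/5 + 2*x^4 - 5*x^3 + 5*x^2 - 6*x at the endpoints):
  F(1) − F(−1) = -23/5 − (93/5) = -116/5.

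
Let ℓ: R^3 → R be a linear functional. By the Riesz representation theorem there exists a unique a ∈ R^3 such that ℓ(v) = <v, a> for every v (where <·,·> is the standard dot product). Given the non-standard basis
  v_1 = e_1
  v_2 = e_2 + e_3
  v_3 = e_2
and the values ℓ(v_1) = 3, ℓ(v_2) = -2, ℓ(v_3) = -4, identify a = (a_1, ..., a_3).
a = (3, -4, 2)

Write a = (a_1, ..., a_3) in the standard basis. For each basis vector v_i, ℓ(v_i) = <v_i, a> is a linear equation in the a_j's. Collect the n equations into a matrix system V a = ℓ, where row i of V is v_i (expressed in the standard basis). Since V is invertible (lower-triangular with 1s on the diagonal, up to permutation), solve by back-substitution:
  V =
[[1, 0, 0],
 [0, 1, 1],
 [0, 1, 0]]
  V a = (3, -2, -4)
Solving gives a = (3, -4, 2).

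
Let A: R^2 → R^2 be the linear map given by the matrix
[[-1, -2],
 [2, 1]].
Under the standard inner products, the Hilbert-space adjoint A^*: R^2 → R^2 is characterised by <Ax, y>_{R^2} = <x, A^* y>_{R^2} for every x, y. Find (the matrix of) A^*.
A^* = A^T =
[[-1, 2],
 [-2, 1]]

For real matrices with standard dot products, the defining identity <Ax, y> = <x, A^* y> gives (Ax)^T y = x^T (A^*) y, i.e. x^T A^T y = x^T (A^*) y. Since this holds for all x, y, we must have A^* = A^T. Therefore
A^* =
[[-1, 2],
 [-2, 1]].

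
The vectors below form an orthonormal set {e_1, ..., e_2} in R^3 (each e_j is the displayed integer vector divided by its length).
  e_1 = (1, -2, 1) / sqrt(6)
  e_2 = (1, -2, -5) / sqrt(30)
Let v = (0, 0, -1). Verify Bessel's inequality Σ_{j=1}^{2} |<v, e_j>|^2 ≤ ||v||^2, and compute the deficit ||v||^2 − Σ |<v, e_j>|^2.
Σ |<v, e_j>|^2 = 1; ||v||^2 = 1; deficit = 0

Write each e_j = u_j / sqrt(<u_j, u_j>) where u_j is the displayed integer vector. Then <v, e_j> = <v, u_j> / sqrt(<u_j, u_j>), so |<v, e_j>|^2 = <v, u_j>^2 / <u_j, u_j>.
Coefficients: <v, e_1> = -1/sqrt(6), <v, e_2> = 5/sqrt(30).
Square and sum: Σ |<v, e_j>|^2 = 1.
Compute ||v||^2 = v·v = 1.
Deficit = 1 − 1 = 0 ≥ 0, confirming Bessel's inequality. (The deficit equals ||v − Σ <v,e_j> e_j||^2, the squared distance from v to span{e_j}.)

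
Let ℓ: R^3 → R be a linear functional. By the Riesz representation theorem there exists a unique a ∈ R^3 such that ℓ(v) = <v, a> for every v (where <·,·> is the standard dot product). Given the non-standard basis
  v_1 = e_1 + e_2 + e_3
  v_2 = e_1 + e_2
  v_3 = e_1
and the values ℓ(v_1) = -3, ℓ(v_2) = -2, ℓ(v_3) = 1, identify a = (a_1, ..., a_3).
a = (1, -3, -1)

Write a = (a_1, ..., a_3) in the standard basis. For each basis vector v_i, ℓ(v_i) = <v_i, a> is a linear equation in the a_j's. Collect the n equations into a matrix system V a = ℓ, where row i of V is v_i (expressed in the standard basis). Since V is invertible (lower-triangular with 1s on the diagonal, up to permutation), solve by back-substitution:
  V =
[[1, 1, 1],
 [1, 1, 0],
 [1, 0, 0]]
  V a = (-3, -2, 1)
Solving gives a = (1, -3, -1).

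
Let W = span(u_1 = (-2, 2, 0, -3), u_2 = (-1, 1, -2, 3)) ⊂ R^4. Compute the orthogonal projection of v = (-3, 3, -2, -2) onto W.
proj_W(v) = (-369/115, 369/115, -158/115, -198/115)

Set up U = [u_1 | ... | u_2] ∈ R^(4×2). The projector onto W = col(U) is P = U (U^T U)^(-1) U^T.
Compute U^T U =
  [17, -5]
  [-5, 15],
and U^T v = (18, 4).
Solve U^T U · c = U^T v for the coefficients: c = (29/23, 79/115). The projection is proj_W(v) = U c.
Check: (v - proj_W(v)) · u_1 = 0  (should be 0).
Check: (v - proj_W(v)) · u_2 = 0  (should be 0).
Result: proj_W(v) = (-369/115, 369/115, -158/115, -198/115).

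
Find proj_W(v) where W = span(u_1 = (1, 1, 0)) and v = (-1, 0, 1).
proj_W(v) = (-1/2, -1/2, 0)

Set up U = [u_1 | ... | u_1] ∈ R^(3×1). The projector onto W = col(U) is P = U (U^T U)^(-1) U^T.
Compute U^T U =
  [2],
and U^T v = (-1).
Solve U^T U · c = U^T v for the coefficients: c = (-1/2). The projection is proj_W(v) = U c.
Check: (v - proj_W(v)) · u_1 = 0  (should be 0).
Result: proj_W(v) = (-1/2, -1/2, 0).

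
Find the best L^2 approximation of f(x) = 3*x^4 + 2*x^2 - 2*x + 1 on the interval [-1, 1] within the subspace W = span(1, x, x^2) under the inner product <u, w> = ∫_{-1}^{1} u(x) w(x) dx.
g(x) = 32*x^2/7 - 2*x + 26/35

The best approximation g ∈ W is the orthogonal projection of f onto W. Writing g = a_0 + a_1 x + a_2 x^2, the coefficients solve the normal equations G · a = b where
  G_{ij} = <φ_i, φ_j> and b_i = <f, φ_i>, with φ_0 = 1, φ_1 = x, φ_2 = x^2.
G =
  [2, 0, 2/3]
  [0, 2/3, 0]
  [2/3, 0, 2/5],
b = (68/15, -4/3, 244/105).
Solving gives a_0 = 26/35, a_1 = -2, a_2 = 32/7, so
  g(x) = 32*x^2/7 - 2*x + 26/35.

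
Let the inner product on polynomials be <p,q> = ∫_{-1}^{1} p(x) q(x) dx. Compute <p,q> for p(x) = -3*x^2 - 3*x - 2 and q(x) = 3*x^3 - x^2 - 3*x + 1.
<p,q> = -16/15

Expand the product: p(x)·q(x) = -9*x^5 - 6*x^4 + 6*x^3 + 8*x^2 + 3*x - 2.
∫_{-1}^{1} of each monomial x^k gives [2/(k+1) if k even, 0 if k odd]. Integrating term-by-term (or equivalently evaluating the antiderivative F(x) = -3*x^6/2 - 6*x^5/5 + 3*x^4/2 + 8*x^3/3 + 3*x^2/2 - 2*x at the endpoints):
  F(1) − F(−1) = 29/30 − (61/30) = -16/15.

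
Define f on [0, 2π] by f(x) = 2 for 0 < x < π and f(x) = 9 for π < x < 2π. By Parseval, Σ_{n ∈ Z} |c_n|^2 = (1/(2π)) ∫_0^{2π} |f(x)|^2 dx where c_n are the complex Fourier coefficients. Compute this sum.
Σ |c_n|^2 = 85/2

Parseval equates the L^2 energy of f (normalised by 1/(2π)) with the ℓ^2 sum of its Fourier coefficients: (1/(2π)) ∫_0^{2π} |f|^2 = Σ |c_n|^2.
Compute the left side: (1/(2π)) [∫_0^π 2^2 dx + ∫_π^{2π} 9^2 dx] = (1/(2π)) · (4π + 81π) = (4 + 81)/2 = 85/2.
So Σ_{n ∈ Z} |c_n|^2 = 85/2.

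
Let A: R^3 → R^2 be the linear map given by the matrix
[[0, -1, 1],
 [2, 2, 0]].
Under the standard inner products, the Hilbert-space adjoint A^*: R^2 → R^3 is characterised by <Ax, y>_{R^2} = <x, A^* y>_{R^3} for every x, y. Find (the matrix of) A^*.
A^* = A^T =
[[0, 2],
 [-1, 2],
 [1, 0]]

For real matrices with standard dot products, the defining identity <Ax, y> = <x, A^* y> gives (Ax)^T y = x^T (A^*) y, i.e. x^T A^T y = x^T (A^*) y. Since this holds for all x, y, we must have A^* = A^T. Therefore
A^* =
[[0, 2],
 [-1, 2],
 [1, 0]].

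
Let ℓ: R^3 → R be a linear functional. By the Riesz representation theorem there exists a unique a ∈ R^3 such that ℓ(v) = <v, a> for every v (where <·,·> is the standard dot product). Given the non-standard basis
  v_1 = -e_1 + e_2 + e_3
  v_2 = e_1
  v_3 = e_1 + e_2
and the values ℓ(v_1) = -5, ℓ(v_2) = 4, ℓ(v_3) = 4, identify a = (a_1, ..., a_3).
a = (4, 0, -1)

Write a = (a_1, ..., a_3) in the standard basis. For each basis vector v_i, ℓ(v_i) = <v_i, a> is a linear equation in the a_j's. Collect the n equations into a matrix system V a = ℓ, where row i of V is v_i (expressed in the standard basis). Since V is invertible (lower-triangular with 1s on the diagonal, up to permutation), solve by back-substitution:
  V =
[[-1, 1, 1],
 [1, 0, 0],
 [1, 1, 0]]
  V a = (-5, 4, 4)
Solving gives a = (4, 0, -1).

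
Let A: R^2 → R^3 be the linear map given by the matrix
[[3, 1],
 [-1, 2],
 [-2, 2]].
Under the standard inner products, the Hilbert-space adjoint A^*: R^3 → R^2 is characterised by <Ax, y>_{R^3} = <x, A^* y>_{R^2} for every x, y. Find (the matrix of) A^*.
A^* = A^T =
[[3, -1, -2],
 [1, 2, 2]]

For real matrices with standard dot products, the defining identity <Ax, y> = <x, A^* y> gives (Ax)^T y = x^T (A^*) y, i.e. x^T A^T y = x^T (A^*) y. Since this holds for all x, y, we must have A^* = A^T. Therefore
A^* =
[[3, -1, -2],
 [1, 2, 2]].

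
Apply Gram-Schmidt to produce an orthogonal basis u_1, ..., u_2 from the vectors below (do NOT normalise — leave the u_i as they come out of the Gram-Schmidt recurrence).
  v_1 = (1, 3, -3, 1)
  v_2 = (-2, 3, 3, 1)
Orthogonal basis:
  u_1 = (1, 3, -3, 1)
  u_2 = (-39/20, 63/20, 57/20, 21/20)

Apply the Gram-Schmidt recurrence
  u_1 = v_1
  u_i = v_i − Σ_{j<i} ((v_i · u_j) / (u_j · u_j)) · u_j.

Step by step this gives:
  u_1 = (1, 3, -3, 1)
  u_2 = (-39/20, 63/20, 57/20, 21/20)

Orthogonality check:
  u_2 · u_1 = 0 (should be 0)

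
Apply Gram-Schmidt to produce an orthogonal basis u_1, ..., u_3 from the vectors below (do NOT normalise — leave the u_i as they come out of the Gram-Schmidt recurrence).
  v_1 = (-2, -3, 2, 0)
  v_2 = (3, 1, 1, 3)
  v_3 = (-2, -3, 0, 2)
Orthogonal basis:
  u_1 = (-2, -3, 2, 0)
  u_2 = (37/17, -4/17, 31/17, 3)
  u_3 = (-224/291, -196/291, -518/291, 154/97)

Apply the Gram-Schmidt recurrence
  u_1 = v_1
  u_i = v_i − Σ_{j<i} ((v_i · u_j) / (u_j · u_j)) · u_j.

Step by step this gives:
  u_1 = (-2, -3, 2, 0)
  u_2 = (37/17, -4/17, 31/17, 3)
  u_3 = (-224/291, -196/291, -518/291, 154/97)

Orthogonality check:
  u_2 · u_1 = 0 (should be 0)
  u_3 · u_1 = 0 (should be 0)
  u_3 · u_2 = 0 (should be 0)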